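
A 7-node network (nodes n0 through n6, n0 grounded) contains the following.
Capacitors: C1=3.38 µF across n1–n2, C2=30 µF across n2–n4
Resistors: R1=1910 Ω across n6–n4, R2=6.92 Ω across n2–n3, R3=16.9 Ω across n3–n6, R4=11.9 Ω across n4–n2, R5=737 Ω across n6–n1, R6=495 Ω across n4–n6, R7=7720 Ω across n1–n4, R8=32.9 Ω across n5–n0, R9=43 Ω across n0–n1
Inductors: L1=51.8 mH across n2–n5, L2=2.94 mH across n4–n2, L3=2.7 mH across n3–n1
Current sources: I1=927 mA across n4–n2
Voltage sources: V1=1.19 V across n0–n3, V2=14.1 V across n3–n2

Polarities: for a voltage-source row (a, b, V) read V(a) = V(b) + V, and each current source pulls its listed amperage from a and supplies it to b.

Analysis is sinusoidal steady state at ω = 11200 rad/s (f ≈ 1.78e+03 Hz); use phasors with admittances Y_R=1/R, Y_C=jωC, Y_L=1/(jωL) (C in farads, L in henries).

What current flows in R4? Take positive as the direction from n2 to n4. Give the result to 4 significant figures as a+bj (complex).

Apply KCL at each of the 6 non-ground nodes and solve the resulting linear system.
Node n1: branches {C1, L3, R5, R7, R9} → V_1 = -4.246-20.99j
Node n2: branches {C1, R2, L1, L2, R4, C2, I1, V2} → V_2 = -15.29+0.000j
Node n3: branches {R2, R3, L3, V1, V2} → V_3 = -1.190+0.000j
Node n4: branches {R1, L2, R4, C2, R6, I1, R7} → V_4 = -16.07+2.696j
Node n5: branches {L1, R8} → V_5 = -0.04901+0.8643j
Node n6: branches {R1, R3, R5, R6} → V_6 = -1.856-0.3427j
Source currents: i(V1)=-0.1002-0.4618j, i(V2)=-2.871-0.3810j

0.06527-0.2266j A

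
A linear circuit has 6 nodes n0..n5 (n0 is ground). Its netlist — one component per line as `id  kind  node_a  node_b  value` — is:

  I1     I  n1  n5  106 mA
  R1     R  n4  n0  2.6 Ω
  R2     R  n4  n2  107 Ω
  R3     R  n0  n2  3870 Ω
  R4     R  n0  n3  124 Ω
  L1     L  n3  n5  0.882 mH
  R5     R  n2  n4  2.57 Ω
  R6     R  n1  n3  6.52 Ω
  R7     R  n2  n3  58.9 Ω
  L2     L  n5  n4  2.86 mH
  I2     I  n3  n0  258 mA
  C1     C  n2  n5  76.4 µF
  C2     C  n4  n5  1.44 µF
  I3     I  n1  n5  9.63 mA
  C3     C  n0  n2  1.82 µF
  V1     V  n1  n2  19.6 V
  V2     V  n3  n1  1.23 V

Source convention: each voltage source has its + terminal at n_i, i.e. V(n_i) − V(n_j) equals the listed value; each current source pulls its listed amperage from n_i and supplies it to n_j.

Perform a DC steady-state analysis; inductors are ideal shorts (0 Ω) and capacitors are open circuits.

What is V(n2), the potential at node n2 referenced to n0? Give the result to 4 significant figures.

Apply KCL at each of the 5 non-ground nodes and solve the resulting linear system.
Node n1: branches {I1, R6, I3, V1, V2} → V_1 = -1.873
Node n2: branches {R2, R3, R5, R7, C1, C3, V1} → V_2 = -21.47
Node n3: branches {R4, L1, R6, R7, I2, V2} → V_3 = -0.6429
Node n4: branches {R1, R2, R5, L2, C2} → V_4 = -0.6429
Node n5: branches {I1, L1, L2, C1, C2, I3} → V_5 = -0.6429
Source currents: i(L1)=7.937, i(L2)=8.052, i(V1)=-8.659, i(V2)=-8.732

-21.47 V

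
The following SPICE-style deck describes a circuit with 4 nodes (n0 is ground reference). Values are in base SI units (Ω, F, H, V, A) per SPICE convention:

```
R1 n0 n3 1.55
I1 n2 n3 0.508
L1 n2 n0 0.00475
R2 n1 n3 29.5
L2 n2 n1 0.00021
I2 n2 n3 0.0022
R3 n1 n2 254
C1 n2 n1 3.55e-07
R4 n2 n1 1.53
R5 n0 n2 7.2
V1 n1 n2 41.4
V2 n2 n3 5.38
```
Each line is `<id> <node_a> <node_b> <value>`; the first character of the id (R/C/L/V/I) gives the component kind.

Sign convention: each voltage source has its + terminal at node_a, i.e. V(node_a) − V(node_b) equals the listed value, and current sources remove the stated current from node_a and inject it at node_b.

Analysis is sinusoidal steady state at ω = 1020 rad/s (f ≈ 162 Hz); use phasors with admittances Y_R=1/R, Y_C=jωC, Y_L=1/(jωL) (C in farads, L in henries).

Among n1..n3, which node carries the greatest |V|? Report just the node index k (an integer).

1

Element admittances at ω=1020 rad/s:
  Y(R1) = 0.6452+0.000j S between n0,n3
  I1: injects 0.508 A into n3 (from n2)
  Y(L1) = 0.000-0.2064j S between n2,n0
  Y(R2) = 0.03390+0.000j S between n1,n3
  Y(L2) = 0.000-4.669j S between n2,n1
  I2: injects 0.0022 A into n3 (from n2)
  Y(R3) = 0.003937+0.000j S between n1,n2
  Y(C1) = 0.000+0.0003621j S between n2,n1
  Y(R4) = 0.6536+0.000j S between n2,n1
  Y(R5) = 0.1389+0.000j S between n0,n2
  V1: constraint V(n1)−V(n2) = 41.4
  V2: constraint V(n2)−V(n3) = 5.38
Assemble and solve the 5×5 MNA system:
  V(n1)=45.54+1.090j  V(n2)=4.140+1.090j  V(n3)=-1.240+1.090j
  i(V1)=-28.81+193.3j  i(V2)=-2.896+0.7031j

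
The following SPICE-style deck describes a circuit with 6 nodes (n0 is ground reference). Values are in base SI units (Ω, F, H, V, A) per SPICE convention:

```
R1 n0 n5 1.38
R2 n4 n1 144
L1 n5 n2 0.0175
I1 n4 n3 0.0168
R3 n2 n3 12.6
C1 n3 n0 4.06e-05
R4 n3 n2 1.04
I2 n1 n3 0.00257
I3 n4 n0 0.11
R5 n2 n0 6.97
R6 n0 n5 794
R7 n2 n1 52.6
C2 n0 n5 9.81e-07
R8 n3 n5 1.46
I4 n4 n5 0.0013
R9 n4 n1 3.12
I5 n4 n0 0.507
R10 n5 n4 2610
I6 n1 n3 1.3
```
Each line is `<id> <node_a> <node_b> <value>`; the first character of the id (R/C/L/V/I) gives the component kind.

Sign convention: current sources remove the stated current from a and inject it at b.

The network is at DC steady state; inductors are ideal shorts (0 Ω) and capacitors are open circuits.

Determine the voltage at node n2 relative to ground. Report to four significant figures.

-0.7097 V

MNA unknowns: 5 node voltages V₁..V_5 plus 1 source current (L1)
R1: Y=0.7246 on G[0,5]
R2: Y=0.006944 on G[4,1]
L1: row V5−V2=0, i_L1 at 5,2
I1: z[4]−=0.0168, z[3]+=0.0168
R3: Y=0.07937 on G[2,3]
C1: Y=0.000 on G[3,0]
R4: Y=0.9615 on G[3,2]
I2: z[1]−=0.00257, z[3]+=0.00257
I3: z[4]−=0.11, z[0]+=0.11
R5: Y=0.1435 on G[2,0]
R6: Y=0.001259 on G[0,5]
R7: Y=0.01901 on G[2,1]
C2: Y=0.000 on G[0,5]
R8: Y=0.6849 on G[3,5]
I4: z[4]−=0.0013, z[5]+=0.0013
R9: Y=0.3205 on G[4,1]
I5: z[4]−=0.507, z[0]+=0.507
R10: Y=0.0003831 on G[5,4]
I6: z[1]−=1.3, z[3]+=1.3
solve → V1=-100.6, V2=-0.7097, V3=0.05477, V4=-102.4, V5=-0.7097
aux → i_L1=1.001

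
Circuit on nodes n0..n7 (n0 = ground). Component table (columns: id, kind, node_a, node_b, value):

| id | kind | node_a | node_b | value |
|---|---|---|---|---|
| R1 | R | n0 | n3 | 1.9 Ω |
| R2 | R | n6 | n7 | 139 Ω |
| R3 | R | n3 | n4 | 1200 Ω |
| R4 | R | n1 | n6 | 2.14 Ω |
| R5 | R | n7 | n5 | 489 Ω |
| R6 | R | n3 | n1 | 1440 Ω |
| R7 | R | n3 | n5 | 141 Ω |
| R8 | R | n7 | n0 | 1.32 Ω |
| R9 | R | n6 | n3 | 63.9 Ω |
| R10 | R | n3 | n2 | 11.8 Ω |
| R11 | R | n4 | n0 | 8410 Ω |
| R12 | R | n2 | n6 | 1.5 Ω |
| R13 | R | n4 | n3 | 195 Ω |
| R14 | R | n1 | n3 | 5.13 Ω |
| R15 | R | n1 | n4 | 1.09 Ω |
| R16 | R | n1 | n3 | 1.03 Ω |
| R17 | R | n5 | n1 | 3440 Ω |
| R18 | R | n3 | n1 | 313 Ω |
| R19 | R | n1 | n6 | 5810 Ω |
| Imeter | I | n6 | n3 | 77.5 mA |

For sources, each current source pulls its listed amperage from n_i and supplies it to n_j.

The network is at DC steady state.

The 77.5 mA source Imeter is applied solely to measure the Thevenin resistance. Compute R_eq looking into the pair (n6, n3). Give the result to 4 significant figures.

Element admittances at DC:
  Y(R1) = 0.5263 S between n0,n3
  Y(R2) = 0.007194 S between n6,n7
  Y(R3) = 0.0008333 S between n3,n4
  Y(R4) = 0.4673 S between n1,n6
  Y(R5) = 0.002045 S between n7,n5
  Y(R6) = 0.0006944 S between n3,n1
  Y(R7) = 0.007092 S between n3,n5
  Y(R8) = 0.7576 S between n7,n0
  Y(R9) = 0.01565 S between n6,n3
  Y(R10) = 0.08475 S between n3,n2
  Y(R11) = 0.0001189 S between n4,n0
  Y(R12) = 0.6667 S between n2,n6
  Y(R13) = 0.005128 S between n4,n3
  Y(R14) = 0.1949 S between n1,n3
  Y(R15) = 0.9174 S between n1,n4
  Y(R16) = 0.9709 S between n1,n3
  Y(R17) = 0.0002907 S between n5,n1
  Y(R18) = 0.003195 S between n3,n1
  Y(R19) = 0.0001721 S between n1,n6
  Imeter: injects 0.0775 A into n3 (from n6)
Assemble and solve the 7×7 MNA system:
  V(n1)=-0.04858  V(n2)=-0.1566  V(n3)=0.002399  V(n4)=-0.04825  V(n5)=-5.308e-05  V(n6)=-0.1768  V(n7)=-0.001659

R_eq = 2.313 Ω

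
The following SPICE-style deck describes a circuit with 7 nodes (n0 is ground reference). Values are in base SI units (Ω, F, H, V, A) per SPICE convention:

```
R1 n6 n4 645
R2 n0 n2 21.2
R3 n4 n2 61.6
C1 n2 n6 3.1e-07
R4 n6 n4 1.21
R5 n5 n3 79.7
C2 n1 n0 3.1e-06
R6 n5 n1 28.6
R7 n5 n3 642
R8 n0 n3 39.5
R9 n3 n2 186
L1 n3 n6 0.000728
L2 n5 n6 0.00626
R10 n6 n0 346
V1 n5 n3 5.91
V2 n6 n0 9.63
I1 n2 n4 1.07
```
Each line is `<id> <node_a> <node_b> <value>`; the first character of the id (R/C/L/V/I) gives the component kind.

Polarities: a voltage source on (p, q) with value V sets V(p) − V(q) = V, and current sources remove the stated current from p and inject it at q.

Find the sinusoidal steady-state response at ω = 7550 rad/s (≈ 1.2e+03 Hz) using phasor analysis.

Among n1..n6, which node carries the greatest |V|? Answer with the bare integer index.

5

Apply KCL at each of the 6 non-ground nodes and solve the resulting linear system.
Node n1: branches {C2, R6} → V_1 = 9.438-9.159j
Node n2: branches {R2, R3, C1, R9, I1} → V_2 = -12.31+0.5270j
Node n3: branches {R5, R7, R8, R9, L1, V1} → V_3 = 9.659-2.841j
Node n4: branches {R1, R3, R4, I1} → V_4 = 10.48+0.01013j
Node n5: branches {R5, R6, R7, L2, V1} → V_5 = 15.57-2.841j
Node n6: branches {R1, C1, R4, L1, L2, R10, V2} → V_6 = 9.630+0.000j
Source currents: i(V1)=-0.2376-0.09525j, i(V2)=0.09402-0.1738j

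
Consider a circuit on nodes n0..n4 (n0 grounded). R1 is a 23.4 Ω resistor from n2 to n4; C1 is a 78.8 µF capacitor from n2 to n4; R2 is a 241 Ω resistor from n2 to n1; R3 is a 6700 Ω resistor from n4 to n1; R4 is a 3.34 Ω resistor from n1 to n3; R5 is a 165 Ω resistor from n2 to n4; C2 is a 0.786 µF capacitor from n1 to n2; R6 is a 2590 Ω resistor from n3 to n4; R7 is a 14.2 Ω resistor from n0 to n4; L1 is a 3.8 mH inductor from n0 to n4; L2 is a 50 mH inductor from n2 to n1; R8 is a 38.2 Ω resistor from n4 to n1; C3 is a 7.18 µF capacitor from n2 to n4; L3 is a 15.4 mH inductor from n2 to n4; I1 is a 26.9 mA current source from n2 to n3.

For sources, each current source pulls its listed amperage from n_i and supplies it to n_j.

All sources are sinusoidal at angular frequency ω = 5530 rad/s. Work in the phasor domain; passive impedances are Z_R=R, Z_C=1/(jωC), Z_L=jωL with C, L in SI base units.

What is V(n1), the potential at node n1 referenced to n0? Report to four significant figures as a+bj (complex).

Element admittances at ω=5530 rad/s:
  Y(R1) = 0.04274+0.000j S between n2,n4
  Y(C1) = 0.000+0.4358j S between n2,n4
  Y(R2) = 0.004149+0.000j S between n2,n1
  Y(R3) = 0.0001493+0.000j S between n4,n1
  Y(R4) = 0.2994+0.000j S between n1,n3
  Y(R5) = 0.006061+0.000j S between n2,n4
  Y(C2) = 0.000+0.004347j S between n1,n2
  Y(R6) = 0.0003861+0.000j S between n3,n4
  Y(R7) = 0.07042+0.000j S between n0,n4
  Y(L1) = 0.000-0.04759j S between n0,n4
  Y(L2) = 0.000-0.003617j S between n2,n1
  Y(R8) = 0.02618+0.000j S between n4,n1
  Y(C3) = 0.000+0.03971j S between n2,n4
  Y(L3) = 0.000-0.01174j S between n2,n4
  I1: injects 0.0269 A into n3 (from n2)
Assemble and solve the 4×4 MNA system:
  V(n1)=0.8684-0.01397j  V(n2)=-0.004418+0.04963j  V(n3)=0.9570-0.01395j  V(n4)=0.000+0.000j

0.8684-0.01397j V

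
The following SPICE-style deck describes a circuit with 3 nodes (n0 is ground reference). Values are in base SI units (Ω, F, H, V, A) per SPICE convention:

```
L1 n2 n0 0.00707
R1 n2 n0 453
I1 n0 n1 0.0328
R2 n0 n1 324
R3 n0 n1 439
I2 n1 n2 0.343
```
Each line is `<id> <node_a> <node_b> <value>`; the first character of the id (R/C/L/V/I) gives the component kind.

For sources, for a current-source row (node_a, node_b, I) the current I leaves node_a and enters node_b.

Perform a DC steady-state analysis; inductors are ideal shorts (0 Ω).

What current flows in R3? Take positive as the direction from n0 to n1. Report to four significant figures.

Apply KCL at each of the 2 non-ground nodes and solve the resulting linear system.
Node n1: branches {I1, R2, R3, I2} → V_1 = -57.83
Node n2: branches {L1, R1, I2} → V_2 = 0.000
Source currents: i(L1)=0.3430

0.1317 A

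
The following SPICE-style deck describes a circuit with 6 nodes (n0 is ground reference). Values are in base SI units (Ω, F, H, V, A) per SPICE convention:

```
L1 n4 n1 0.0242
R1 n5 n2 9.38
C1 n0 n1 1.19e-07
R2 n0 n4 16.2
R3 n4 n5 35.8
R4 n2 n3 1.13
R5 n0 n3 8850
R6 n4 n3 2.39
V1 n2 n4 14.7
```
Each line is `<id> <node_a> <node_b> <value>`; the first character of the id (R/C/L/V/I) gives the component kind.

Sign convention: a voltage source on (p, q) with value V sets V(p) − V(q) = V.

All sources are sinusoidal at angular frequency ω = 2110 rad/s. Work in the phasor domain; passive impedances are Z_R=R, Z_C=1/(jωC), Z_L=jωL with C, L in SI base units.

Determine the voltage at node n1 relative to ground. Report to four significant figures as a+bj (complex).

-0.01847+7.597e-05j V

Element admittances at ω=2110 rad/s:
  Y(L1) = 0.000-0.01958j S between n4,n1
  Y(R1) = 0.1066+0.000j S between n5,n2
  Y(C1) = 0.000+0.0002511j S between n0,n1
  Y(R2) = 0.06173+0.000j S between n0,n4
  Y(R3) = 0.02793+0.000j S between n4,n5
  Y(R4) = 0.8850+0.000j S between n2,n3
  Y(R5) = 0.0001130+0.000j S between n0,n3
  Y(R6) = 0.4184+0.000j S between n4,n3
  V1: constraint V(n2)−V(n4) = 14.7
Assemble and solve the 6×6 MNA system:
  V(n1)=-0.01847+7.597e-05j  V(n2)=14.68+7.500e-05j  V(n3)=9.962+7.499e-05j  V(n4)=-0.01823+7.500e-05j  V(n5)=11.63+7.500e-05j
  i(V1)=-4.502-5.754e-09j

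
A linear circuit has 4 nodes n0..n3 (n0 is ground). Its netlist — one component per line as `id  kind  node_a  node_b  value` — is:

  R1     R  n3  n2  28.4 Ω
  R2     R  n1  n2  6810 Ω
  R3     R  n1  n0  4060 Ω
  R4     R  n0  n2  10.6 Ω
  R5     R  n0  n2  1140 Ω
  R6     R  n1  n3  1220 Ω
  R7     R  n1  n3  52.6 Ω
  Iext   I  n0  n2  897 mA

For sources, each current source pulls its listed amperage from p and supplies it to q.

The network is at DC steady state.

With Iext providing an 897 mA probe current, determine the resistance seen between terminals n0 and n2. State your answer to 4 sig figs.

Element admittances at DC:
  Y(R1) = 0.03521 S between n3,n2
  Y(R2) = 0.0001468 S between n1,n2
  Y(R3) = 0.0002463 S between n1,n0
  Y(R4) = 0.09434 S between n0,n2
  Y(R5) = 0.0008772 S between n0,n2
  Y(R6) = 0.0008197 S between n1,n3
  Y(R7) = 0.01901 S between n1,n3
  Iext: injects 0.897 A into n2 (from n0)
Assemble and solve the 3×3 MNA system:
  V(n1)=9.220  V(n2)=9.397  V(n3)=9.333

R_eq = 10.48 Ω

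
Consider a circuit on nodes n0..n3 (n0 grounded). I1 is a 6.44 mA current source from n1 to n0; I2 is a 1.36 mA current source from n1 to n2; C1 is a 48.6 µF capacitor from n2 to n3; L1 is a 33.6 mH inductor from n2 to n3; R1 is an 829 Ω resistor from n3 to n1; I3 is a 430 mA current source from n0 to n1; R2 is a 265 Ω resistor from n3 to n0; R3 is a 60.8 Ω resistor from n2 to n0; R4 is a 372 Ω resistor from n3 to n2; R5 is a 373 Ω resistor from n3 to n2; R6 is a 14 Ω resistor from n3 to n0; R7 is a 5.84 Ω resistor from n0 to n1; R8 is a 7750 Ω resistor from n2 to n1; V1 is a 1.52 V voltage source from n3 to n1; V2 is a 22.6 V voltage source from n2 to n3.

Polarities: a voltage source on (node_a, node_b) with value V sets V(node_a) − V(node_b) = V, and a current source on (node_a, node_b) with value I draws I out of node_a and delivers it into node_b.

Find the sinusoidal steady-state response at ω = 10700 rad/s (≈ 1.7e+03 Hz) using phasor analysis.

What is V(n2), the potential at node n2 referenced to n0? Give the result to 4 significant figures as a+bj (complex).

23.79+0.000j V

Element admittances at ω=10700 rad/s:
  I1: injects 0.00644 A into n0 (from n1)
  I2: injects 0.00136 A into n2 (from n1)
  Y(C1) = 0.000+0.5200j S between n2,n3
  Y(L1) = 0.000-0.002781j S between n2,n3
  Y(R1) = 0.001206+0.000j S between n3,n1
  I3: injects 0.43 A into n1 (from n0)
  Y(R2) = 0.003774+0.000j S between n3,n0
  Y(R3) = 0.01645+0.000j S between n2,n0
  Y(R4) = 0.002688+0.000j S between n3,n2
  Y(R5) = 0.002681+0.000j S between n3,n2
  Y(R6) = 0.07143+0.000j S between n3,n0
  Y(R7) = 0.1712+0.000j S between n0,n1
  Y(R8) = 0.0001290+0.000j S between n2,n1
  V1: constraint V(n3)−V(n1) = 1.52
  V2: constraint V(n2)−V(n3) = 22.6
Assemble and solve the 5×5 MNA system:
  V(n1)=-0.3327+0.000j  V(n2)=23.79+0.000j  V(n3)=1.187+0.000j
  i(V1)=-0.4841+0.000j  i(V2)=-0.5143-11.69j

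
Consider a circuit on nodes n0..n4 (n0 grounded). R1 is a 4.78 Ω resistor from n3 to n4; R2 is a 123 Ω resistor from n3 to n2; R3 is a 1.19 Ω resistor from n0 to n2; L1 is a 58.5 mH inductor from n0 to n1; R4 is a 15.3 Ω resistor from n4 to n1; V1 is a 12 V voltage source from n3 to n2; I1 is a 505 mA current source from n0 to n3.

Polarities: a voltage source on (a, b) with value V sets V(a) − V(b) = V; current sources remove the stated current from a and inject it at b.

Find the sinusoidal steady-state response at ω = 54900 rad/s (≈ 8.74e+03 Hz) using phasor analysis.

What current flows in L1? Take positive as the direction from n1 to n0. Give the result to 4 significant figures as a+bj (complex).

MNA unknowns: 4 node voltages V₁..V_4 plus 1 source current (V1)
R1: Y=0.2092+0.000j on G[3,4]
R2: Y=0.008130+0.000j on G[3,2]
R3: Y=0.8403+0.000j on G[0,2]
L1: Y=0.000-0.0003114j on G[0,1]
R4: Y=0.06536+0.000j on G[4,1]
V1: row V3−V2=12, i_V1 at 3,2
I1: z[0]−=0.505, z[3]+=0.505
solve → V1=12.60+0.08345j, V2=0.6009+0.004669j, V3=12.60+0.004669j, V4=12.60+0.02342j
aux → i_V1=0.4074+0.003923j

2.598e-05-0.003923j A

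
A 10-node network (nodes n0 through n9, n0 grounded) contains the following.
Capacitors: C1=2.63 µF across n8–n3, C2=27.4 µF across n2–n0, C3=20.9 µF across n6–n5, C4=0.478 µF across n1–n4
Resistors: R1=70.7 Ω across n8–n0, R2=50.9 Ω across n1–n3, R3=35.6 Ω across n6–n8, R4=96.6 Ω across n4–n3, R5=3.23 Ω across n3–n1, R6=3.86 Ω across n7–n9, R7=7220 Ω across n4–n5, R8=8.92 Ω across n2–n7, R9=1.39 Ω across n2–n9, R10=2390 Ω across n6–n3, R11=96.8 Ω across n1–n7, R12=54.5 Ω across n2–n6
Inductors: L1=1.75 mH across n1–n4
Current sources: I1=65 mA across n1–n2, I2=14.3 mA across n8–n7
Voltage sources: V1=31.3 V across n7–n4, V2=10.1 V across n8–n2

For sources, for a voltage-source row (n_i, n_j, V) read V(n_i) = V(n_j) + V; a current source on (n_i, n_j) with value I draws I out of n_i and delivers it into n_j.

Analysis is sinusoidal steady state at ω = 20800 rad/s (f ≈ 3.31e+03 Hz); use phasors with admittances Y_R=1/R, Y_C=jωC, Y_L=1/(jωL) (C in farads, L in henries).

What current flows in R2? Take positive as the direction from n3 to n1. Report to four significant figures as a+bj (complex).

0.03272-0.03128j A

Element admittances at ω=20800 rad/s:
  Y(C1) = 0.000+0.05470j S between n8,n3
  Y(R1) = 0.01414+0.000j S between n8,n0
  Y(R2) = 0.01965+0.000j S between n1,n3
  Y(R3) = 0.02809+0.000j S between n6,n8
  Y(C2) = 0.000+0.5699j S between n2,n0
  Y(L1) = 0.000-0.02747j S between n1,n4
  Y(R4) = 0.01035+0.000j S between n4,n3
  Y(R5) = 0.3096+0.000j S between n3,n1
  Y(R6) = 0.2591+0.000j S between n7,n9
  Y(R7) = 0.0001385+0.000j S between n4,n5
  I1: injects 0.065 A into n2 (from n1)
  Y(C3) = 0.000+0.4347j S between n6,n5
  Y(R8) = 0.1121+0.000j S between n2,n7
  Y(R9) = 0.7194+0.000j S between n2,n9
  I2: injects 0.0143 A into n7 (from n8)
  Y(R10) = 0.0004184+0.000j S between n6,n3
  Y(R11) = 0.01033+0.000j S between n1,n7
  Y(C4) = 0.000+0.009942j S between n1,n4
  Y(R12) = 0.01835+0.000j S between n2,n6
  V1: constraint V(n7)−V(n4) = 31.3
  V2: constraint V(n8)−V(n2) = 10.1
Assemble and solve the 11×11 MNA system:
  V(n1)=14.18+20.27j  V(n2)=-0.006217+0.2505j  V(n3)=15.85+18.67j  V(n4)=-28.14-0.8144j  V(n5)=6.089+0.4223j  V(n6)=6.089+0.4114j  V(n7)=3.159-0.8144j  V(n8)=10.09+0.2505j  V(n9)=0.8319-0.03144j
  i(V1)=-0.8297+0.5400j  i(V2)=-1.277+0.3157j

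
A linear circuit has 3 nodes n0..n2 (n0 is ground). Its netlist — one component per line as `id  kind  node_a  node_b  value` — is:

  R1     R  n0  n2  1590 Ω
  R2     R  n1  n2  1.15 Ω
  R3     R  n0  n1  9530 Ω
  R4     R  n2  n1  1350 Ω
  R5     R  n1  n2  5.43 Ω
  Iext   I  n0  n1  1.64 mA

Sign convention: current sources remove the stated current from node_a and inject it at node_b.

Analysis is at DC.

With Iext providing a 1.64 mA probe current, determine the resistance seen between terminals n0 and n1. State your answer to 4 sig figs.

R_eq = 1363. Ω

MNA unknowns: 2 node voltages V₁..V_2
R1: Y=0.0006289 on G[0,2]
R2: Y=0.8696 on G[1,2]
R3: Y=0.0001049 on G[0,1]
R4: Y=0.0007407 on G[2,1]
R5: Y=0.1842 on G[1,2]
Iext: z[0]−=0.00164, z[1]+=0.00164
solve → V1=2.236, V2=2.235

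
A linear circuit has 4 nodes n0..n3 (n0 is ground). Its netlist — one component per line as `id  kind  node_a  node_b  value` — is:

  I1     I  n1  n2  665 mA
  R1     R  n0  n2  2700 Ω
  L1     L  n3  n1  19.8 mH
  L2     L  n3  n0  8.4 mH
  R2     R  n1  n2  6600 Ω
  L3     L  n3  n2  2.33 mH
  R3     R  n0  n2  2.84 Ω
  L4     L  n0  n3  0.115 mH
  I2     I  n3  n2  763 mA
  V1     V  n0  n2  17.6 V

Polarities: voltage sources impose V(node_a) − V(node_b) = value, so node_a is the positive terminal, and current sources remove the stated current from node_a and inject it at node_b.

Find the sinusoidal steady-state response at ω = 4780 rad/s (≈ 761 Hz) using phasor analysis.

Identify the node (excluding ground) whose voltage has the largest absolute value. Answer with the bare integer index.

1

Element admittances at ω=4780 rad/s:
  I1: injects 0.665 A into n2 (from n1)
  Y(R1) = 0.0003704+0.000j S between n0,n2
  Y(L1) = 0.000-0.01057j S between n3,n1
  Y(L2) = 0.000-0.02491j S between n3,n0
  Y(R2) = 0.0001515+0.000j S between n1,n2
  Y(L3) = 0.000-0.08979j S between n3,n2
  Y(R3) = 0.3521+0.000j S between n0,n2
  Y(L4) = 0.000-1.819j S between n0,n3
  I2: injects 0.763 A into n2 (from n3)
  V1: constraint V(n0)−V(n2) = 17.6
Assemble and solve the 4×4 MNA system:
  V(n1)=-1.739-63.91j  V(n2)=-17.60+0.000j  V(n3)=-0.8222-0.7397j
  i(V1)=-7.568+1.516j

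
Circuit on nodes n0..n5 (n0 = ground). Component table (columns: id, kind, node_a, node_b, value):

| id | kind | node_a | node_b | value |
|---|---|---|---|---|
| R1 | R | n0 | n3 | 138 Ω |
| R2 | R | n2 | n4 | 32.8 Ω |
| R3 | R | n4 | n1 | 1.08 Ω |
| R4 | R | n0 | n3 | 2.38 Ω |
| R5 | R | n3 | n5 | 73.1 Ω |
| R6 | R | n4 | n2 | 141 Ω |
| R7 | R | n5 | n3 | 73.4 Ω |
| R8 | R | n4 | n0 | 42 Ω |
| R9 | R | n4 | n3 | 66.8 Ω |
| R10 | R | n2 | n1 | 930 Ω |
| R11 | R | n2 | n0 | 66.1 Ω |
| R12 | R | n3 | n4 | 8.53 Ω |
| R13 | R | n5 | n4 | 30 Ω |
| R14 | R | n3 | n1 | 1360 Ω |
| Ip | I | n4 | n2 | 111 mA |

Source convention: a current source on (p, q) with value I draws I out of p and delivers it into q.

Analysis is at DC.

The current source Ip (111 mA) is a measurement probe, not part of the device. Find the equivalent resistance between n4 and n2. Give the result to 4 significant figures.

Element admittances at DC:
  Y(R1) = 0.007246 S between n0,n3
  Y(R2) = 0.03049 S between n2,n4
  Y(R3) = 0.9259 S between n4,n1
  Y(R4) = 0.4202 S between n0,n3
  Y(R5) = 0.01368 S between n3,n5
  Y(R6) = 0.007092 S between n4,n2
  Y(R7) = 0.01362 S between n5,n3
  Y(R8) = 0.02381 S between n4,n0
  Y(R9) = 0.01497 S between n4,n3
  Y(R10) = 0.001075 S between n2,n1
  Y(R11) = 0.01513 S between n2,n0
  Y(R12) = 0.1172 S between n3,n4
  Y(R13) = 0.03333 S between n5,n4
  Y(R14) = 0.0007353 S between n3,n1
  Ip: injects 0.111 A into n2 (from n4)
Assemble and solve the 5×5 MNA system:
  V(n1)=-0.2134  V(n2)=1.909  V(n3)=-0.05553  V(n4)=-0.2160  V(n5)=-0.1437

R_eq = 19.14 Ω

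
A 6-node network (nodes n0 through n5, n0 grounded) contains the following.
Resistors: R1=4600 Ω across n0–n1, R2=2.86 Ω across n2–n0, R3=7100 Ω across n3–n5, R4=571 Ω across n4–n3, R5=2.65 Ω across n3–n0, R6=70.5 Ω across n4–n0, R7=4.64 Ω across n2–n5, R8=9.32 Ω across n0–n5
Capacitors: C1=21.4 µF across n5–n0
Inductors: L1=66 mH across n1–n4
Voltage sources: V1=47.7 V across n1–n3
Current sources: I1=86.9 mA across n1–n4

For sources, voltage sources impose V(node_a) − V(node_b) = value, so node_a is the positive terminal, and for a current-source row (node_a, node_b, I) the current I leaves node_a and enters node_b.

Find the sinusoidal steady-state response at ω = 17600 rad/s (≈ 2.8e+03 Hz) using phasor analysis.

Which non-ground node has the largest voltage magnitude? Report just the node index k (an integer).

Element admittances at ω=17600 rad/s:
  Y(R1) = 0.0002174+0.000j S between n0,n1
  Y(R2) = 0.3497+0.000j S between n2,n0
  Y(R3) = 0.0001408+0.000j S between n3,n5
  Y(R4) = 0.001751+0.000j S between n4,n3
  Y(R5) = 0.3774+0.000j S between n3,n0
  Y(C1) = 0.000+0.3766j S between n5,n0
  Y(R6) = 0.01418+0.000j S between n4,n0
  Y(R7) = 0.2155+0.000j S between n2,n5
  Y(R8) = 0.1073+0.000j S between n0,n5
  Y(L1) = 0.000-0.0008609j S between n1,n4
  V1: constraint V(n1)−V(n3) = 47.7
  I1: injects 0.0869 A into n4 (from n1)
Assemble and solve the 6×6 MNA system:
  V(n1)=47.46+0.08467j  V(n2)=-6.701e-06+2.937e-05j  V(n3)=-0.2360+0.08467j  V(n4)=5.554-2.255j  V(n5)=-1.757e-05+7.702e-05j
  i(V1)=-0.09923+0.03606j

1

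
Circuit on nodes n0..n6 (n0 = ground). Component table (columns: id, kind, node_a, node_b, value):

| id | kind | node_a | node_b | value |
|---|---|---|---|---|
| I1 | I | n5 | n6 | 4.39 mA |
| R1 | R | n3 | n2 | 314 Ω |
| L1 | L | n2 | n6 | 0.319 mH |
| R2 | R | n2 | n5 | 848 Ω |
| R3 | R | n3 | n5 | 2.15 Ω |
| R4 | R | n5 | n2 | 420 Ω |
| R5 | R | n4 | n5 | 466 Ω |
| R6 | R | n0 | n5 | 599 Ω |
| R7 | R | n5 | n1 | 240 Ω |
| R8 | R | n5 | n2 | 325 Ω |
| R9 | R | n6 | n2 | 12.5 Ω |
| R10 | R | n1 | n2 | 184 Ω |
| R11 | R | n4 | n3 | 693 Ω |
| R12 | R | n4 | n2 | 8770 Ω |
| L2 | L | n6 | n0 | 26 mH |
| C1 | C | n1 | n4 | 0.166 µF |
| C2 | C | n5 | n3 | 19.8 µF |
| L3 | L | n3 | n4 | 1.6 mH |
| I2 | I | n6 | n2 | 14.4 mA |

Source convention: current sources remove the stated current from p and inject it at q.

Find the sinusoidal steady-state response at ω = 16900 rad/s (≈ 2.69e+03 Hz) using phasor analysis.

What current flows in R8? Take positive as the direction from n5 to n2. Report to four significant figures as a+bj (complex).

Apply KCL at each of the 6 non-ground nodes and solve the resulting linear system.
Node n1: branches {R7, R10, C1} → V_1 = -0.008536+0.1232j
Node n2: branches {R1, L1, R2, R4, R8, R9, R10, R12, I2} → V_2 = 0.1499+0.1756j
Node n3: branches {R1, R3, R11, C2, L3} → V_3 = -0.1740+0.1744j
Node n4: branches {R5, R11, R12, C1, L3} → V_4 = -0.1869+0.1809j
Node n5: branches {I1, R2, R3, R4, R5, R6, R7, R8, C2} → V_5 = -0.1763+0.1750j
Node n6: branches {I1, L1, R9, L2, I2} → V_6 = 0.1283+0.1293j

-0.001004-1.911e-06j A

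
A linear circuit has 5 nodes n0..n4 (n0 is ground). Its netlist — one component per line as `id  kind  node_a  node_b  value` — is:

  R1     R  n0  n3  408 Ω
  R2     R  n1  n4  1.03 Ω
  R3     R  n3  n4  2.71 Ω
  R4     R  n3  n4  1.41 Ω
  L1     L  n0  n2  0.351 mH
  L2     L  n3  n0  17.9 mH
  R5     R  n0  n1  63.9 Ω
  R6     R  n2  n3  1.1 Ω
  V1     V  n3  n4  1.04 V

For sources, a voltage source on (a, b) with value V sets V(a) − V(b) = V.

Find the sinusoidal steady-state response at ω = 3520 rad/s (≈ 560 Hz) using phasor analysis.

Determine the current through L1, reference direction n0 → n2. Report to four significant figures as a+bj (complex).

Element admittances at ω=3520 rad/s:
  Y(R1) = 0.002451+0.000j S between n0,n3
  Y(R2) = 0.9709+0.000j S between n1,n4
  Y(R3) = 0.3690+0.000j S between n3,n4
  Y(R4) = 0.7092+0.000j S between n3,n4
  Y(L1) = 0.000-0.8094j S between n0,n2
  Y(L2) = 0.000-0.01587j S between n3,n0
  Y(R5) = 0.01565+0.000j S between n0,n1
  Y(R6) = 0.9091+0.000j S between n2,n3
  V1: constraint V(n3)−V(n4) = 1.04
Assemble and solve the 5×5 MNA system:
  V(n1)=-1.007+0.01867j  V(n2)=8.426e-05+0.01904j  V(n3)=0.01704+0.01897j  V(n4)=-1.023+0.01897j
  i(V1)=-1.137+0.0002921j

-0.01541+6.820e-05j A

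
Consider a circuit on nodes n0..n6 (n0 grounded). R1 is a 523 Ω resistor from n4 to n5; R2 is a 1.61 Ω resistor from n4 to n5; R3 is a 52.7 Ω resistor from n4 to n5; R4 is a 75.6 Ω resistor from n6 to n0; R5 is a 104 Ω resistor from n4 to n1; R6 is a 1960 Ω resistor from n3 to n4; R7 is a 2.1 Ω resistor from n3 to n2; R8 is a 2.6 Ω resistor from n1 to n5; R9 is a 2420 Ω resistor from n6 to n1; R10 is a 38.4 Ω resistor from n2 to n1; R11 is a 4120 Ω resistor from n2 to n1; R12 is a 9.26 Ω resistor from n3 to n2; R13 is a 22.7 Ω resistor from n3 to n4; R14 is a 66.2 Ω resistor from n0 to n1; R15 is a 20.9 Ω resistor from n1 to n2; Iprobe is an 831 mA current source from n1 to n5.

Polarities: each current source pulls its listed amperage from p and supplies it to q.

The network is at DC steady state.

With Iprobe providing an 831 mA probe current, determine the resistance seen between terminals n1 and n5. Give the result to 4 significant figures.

Apply KCL at each of the 6 non-ground nodes and solve the resulting linear system.
Node n1: branches {R5, R8, R9, R10, R11, R14, R15, Iprobe} → V_1 = 0.000
Node n2: branches {R7, R10, R11, R12, R15} → V_2 = 0.6730
Node n3: branches {R6, R7, R12, R13} → V_3 = 0.7585
Node n4: branches {R1, R2, R3, R5, R6, R13} → V_4 = 1.878
Node n5: branches {R1, R2, R3, R8, Iprobe} → V_5 = 1.984
Node n6: branches {R4, R9} → V_6 = 0.000

R_eq = 2.387 Ω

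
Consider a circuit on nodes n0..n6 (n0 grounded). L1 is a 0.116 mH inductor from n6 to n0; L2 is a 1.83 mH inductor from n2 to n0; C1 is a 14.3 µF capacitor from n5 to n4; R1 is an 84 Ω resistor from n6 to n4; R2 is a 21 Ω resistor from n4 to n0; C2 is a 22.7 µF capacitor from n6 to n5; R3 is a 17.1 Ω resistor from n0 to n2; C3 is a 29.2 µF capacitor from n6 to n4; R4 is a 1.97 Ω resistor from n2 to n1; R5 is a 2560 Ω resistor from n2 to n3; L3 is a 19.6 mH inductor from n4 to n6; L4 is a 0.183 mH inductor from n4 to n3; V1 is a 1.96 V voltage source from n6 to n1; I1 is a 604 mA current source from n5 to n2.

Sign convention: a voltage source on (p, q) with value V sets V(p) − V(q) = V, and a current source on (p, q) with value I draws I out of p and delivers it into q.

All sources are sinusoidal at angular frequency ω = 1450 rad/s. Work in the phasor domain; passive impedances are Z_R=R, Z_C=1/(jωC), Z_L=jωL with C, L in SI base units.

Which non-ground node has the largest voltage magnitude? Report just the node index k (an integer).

5

MNA unknowns: 6 node voltages V₁..V_6 plus 1 source current (V1)
L1: Y=0.000-5.945j on G[6,0]
L2: Y=0.000-0.3769j on G[2,0]
C1: Y=0.000+0.02073j on G[5,4]
R1: Y=0.01190+0.000j on G[6,4]
R2: Y=0.04762+0.000j on G[4,0]
C2: Y=0.000+0.03291j on G[6,5]
R3: Y=0.05848+0.000j on G[0,2]
C3: Y=0.000+0.04234j on G[6,4]
R4: Y=0.5076+0.000j on G[2,1]
R5: Y=0.0003906+0.000j on G[2,3]
L3: Y=0.000-0.03519j on G[4,6]
L4: Y=0.000-3.769j on G[4,3]
V1: row V6−V1=1.96, i_V1 at 6,1
I1: z[5]−=0.604, z[2]+=0.604
solve → V1=-1.923+0.05012j, V2=-0.4781-0.2723j, V3=-3.515+1.187j, V4=-3.515+1.186j, V5=-1.336+11.75j, V6=0.03713+0.05012j
aux → i_V1=-0.7334+0.1637j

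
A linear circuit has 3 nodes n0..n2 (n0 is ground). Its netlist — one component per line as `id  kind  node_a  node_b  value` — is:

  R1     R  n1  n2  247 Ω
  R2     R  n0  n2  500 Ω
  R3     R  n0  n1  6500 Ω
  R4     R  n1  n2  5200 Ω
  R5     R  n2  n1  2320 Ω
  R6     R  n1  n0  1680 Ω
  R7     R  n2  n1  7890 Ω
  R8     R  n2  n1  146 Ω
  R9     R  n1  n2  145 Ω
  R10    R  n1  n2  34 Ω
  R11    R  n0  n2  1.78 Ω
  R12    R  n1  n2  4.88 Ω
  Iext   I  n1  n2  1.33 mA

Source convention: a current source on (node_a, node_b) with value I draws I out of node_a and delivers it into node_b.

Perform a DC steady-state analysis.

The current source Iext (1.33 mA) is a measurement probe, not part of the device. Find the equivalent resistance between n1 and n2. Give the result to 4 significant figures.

R_eq = 3.943 Ω

Apply KCL at each of the 2 non-ground nodes and solve the resulting linear system.
Node n1: branches {R1, R3, R4, R5, R6, R7, R8, R9, R10, R12, Iext} → V_1 = -0.005237
Node n2: branches {R1, R2, R4, R5, R7, R8, R9, R10, R11, R12, Iext} → V_2 = 6.958e-06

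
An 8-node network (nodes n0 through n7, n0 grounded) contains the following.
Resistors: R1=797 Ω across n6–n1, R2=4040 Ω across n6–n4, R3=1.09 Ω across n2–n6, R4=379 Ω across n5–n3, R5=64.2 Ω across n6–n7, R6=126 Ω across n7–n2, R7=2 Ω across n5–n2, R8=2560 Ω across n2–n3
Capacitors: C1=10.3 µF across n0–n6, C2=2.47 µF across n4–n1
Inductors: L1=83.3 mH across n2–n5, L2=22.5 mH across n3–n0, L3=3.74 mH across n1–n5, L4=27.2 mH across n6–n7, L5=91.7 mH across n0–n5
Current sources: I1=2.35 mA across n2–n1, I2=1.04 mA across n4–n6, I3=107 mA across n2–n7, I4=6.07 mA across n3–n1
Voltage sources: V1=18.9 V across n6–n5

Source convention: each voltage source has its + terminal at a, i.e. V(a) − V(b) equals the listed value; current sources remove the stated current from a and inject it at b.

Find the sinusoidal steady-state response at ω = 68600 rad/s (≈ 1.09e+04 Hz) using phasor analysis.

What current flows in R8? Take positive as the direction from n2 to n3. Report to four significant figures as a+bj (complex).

0.004604+0.001546j A

Element admittances at ω=68600 rad/s:
  Y(R1) = 0.001255+0.000j S between n6,n1
  Y(C1) = 0.000+0.7066j S between n0,n6
  Y(L1) = 0.000-0.0001750j S between n2,n5
  I1: injects 0.00235 A into n1 (from n2)
  Y(L2) = 0.000-0.0006479j S between n3,n0
  Y(C2) = 0.000+0.1694j S between n4,n1
  Y(R2) = 0.0002475+0.000j S between n6,n4
  Y(L3) = 0.000-0.003898j S between n1,n5
  I2: injects 0.00104 A into n6 (from n4)
  Y(R3) = 0.9174+0.000j S between n2,n6
  I3: injects 0.107 A into n7 (from n2)
  Y(L4) = 0.000-0.0005359j S between n6,n7
  Y(R4) = 0.002639+0.000j S between n5,n3
  Y(R5) = 0.01558+0.000j S between n6,n7
  Y(R6) = 0.007937+0.000j S between n7,n2
  I4: injects 0.00607 A into n1 (from n3)
  Y(L5) = 0.000-0.0001590j S between n0,n5
  Y(R7) = 0.5000+0.000j S between n5,n2
  Y(R8) = 0.0003906+0.000j S between n2,n3
  V1: constraint V(n6)−V(n5) = 18.9
Assemble and solve the 8×8 MNA system:
  V(n1)=-15.84+7.988j  V(n2)=-6.718-0.002928j  V(n3)=-18.50-3.961j  V(n4)=-15.85+7.971j  V(n5)=-18.92-0.003633j  V(n6)=-0.02122-0.003633j  V(n7)=2.268+0.04878j
  i(V1)=-6.134+0.02723j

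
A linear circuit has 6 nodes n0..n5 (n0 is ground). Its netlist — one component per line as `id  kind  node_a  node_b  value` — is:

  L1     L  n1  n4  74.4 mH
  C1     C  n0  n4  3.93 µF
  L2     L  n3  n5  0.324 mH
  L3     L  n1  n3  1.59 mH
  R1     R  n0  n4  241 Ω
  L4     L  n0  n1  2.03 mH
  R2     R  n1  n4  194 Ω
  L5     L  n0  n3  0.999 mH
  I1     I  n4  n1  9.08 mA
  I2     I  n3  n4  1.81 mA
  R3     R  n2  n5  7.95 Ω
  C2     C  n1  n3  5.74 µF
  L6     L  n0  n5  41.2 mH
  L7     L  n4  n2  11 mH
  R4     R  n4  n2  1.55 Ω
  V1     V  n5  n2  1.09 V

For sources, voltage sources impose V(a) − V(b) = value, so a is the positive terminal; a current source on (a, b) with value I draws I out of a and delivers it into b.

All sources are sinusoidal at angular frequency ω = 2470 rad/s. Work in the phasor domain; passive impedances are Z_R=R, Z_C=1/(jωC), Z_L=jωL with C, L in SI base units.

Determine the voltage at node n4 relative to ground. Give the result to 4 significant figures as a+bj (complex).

-1.105+0.01589j V

MNA unknowns: 5 node voltages V₁..V_5 plus 1 source current (V1)
L1: Y=0.000-0.005442j on G[1,4]
C1: Y=0.000+0.009707j on G[0,4]
L2: Y=0.000-1.250j on G[3,5]
L3: Y=0.000-0.2546j on G[1,3]
R1: Y=0.004149+0.000j on G[0,4]
L4: Y=0.000-0.1994j on G[0,1]
R2: Y=0.005155+0.000j on G[1,4]
L5: Y=0.000-0.4053j on G[0,3]
I1: z[4]−=0.00908, z[1]+=0.00908
I2: z[3]−=0.00181, z[4]+=0.00181
R3: Y=0.1258+0.000j on G[2,5]
C2: Y=0.000+0.01418j on G[1,3]
L6: Y=0.000-0.009827j on G[0,5]
L7: Y=0.000-0.03681j on G[4,2]
R4: Y=0.6452+0.000j on G[4,2]
V1: row V5−V2=1.09, i_V1 at 5,2
solve → V1=-0.02173+0.01126j, V2=-1.109+0.008301j, V3=-0.01515+0.005947j, V4=-1.105+0.01589j, V5=-0.01879+0.008301j
aux → i_V1=-0.1401-0.004740j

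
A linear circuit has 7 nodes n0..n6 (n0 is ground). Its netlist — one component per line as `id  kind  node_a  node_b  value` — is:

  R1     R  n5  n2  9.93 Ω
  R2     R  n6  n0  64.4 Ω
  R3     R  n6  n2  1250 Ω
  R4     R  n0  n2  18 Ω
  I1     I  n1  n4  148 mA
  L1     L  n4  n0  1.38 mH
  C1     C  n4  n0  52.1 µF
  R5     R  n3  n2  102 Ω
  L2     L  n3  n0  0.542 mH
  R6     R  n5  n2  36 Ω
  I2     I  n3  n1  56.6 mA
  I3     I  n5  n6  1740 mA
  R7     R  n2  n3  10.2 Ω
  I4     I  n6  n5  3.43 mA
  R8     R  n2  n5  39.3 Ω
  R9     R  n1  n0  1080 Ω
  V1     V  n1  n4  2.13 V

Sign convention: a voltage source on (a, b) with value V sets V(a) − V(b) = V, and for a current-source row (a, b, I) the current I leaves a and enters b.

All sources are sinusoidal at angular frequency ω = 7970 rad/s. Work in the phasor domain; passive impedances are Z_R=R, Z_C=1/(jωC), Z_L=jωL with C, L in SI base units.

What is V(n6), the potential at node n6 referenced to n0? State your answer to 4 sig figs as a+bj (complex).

Apply KCL at each of the 6 non-ground nodes and solve the resulting linear system.
Node n1: branches {I1, I2, R9, V1} → V_1 = 2.130-0.1684j
Node n2: branches {R1, R3, R4, R5, R6, R7, R8} → V_2 = -10.57-3.159j
Node n3: branches {R5, L2, I2, R7} → V_3 = -0.7684-4.808j
Node n4: branches {I1, L1, C1, V1} → V_4 = 0.0004809-0.1684j
Node n5: branches {R1, R6, I3, I4, R8} → V_5 = -21.85-3.159j
Node n6: branches {R2, R3, I3, I4} → V_6 = 105.8-0.1548j
Source currents: i(V1)=-0.09337+0.0001560j

105.8-0.1548j V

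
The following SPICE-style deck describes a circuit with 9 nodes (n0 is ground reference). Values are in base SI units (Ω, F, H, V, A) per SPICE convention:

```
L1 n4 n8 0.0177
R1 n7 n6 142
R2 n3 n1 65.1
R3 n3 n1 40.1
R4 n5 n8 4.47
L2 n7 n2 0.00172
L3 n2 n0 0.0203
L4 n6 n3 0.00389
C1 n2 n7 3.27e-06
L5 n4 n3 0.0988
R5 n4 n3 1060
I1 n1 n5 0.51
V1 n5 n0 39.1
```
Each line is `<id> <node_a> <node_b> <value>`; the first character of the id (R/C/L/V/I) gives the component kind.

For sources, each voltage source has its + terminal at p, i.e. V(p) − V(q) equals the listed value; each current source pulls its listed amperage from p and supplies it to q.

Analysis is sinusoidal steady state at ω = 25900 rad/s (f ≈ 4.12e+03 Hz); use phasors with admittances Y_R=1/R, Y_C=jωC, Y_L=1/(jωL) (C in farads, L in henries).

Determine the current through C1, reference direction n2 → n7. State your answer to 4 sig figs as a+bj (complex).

Element admittances at ω=25900 rad/s:
  Y(L1) = 0.000-0.002181j S between n4,n8
  Y(R1) = 0.007042+0.000j S between n7,n6
  Y(R2) = 0.01536+0.000j S between n3,n1
  Y(R3) = 0.02494+0.000j S between n3,n1
  Y(R4) = 0.2237+0.000j S between n5,n8
  Y(L2) = 0.000-0.02245j S between n7,n2
  Y(L3) = 0.000-0.001902j S between n2,n0
  Y(L4) = 0.000-0.009925j S between n6,n3
  Y(C1) = 0.000+0.08469j S between n2,n7
  Y(L5) = 0.000-0.0003908j S between n4,n3
  Y(R5) = 0.0009434+0.000j S between n4,n3
  I1: injects 0.51 A into n5 (from n1)
  V1: constraint V(n5)−V(n0) = 39.1
Assemble and solve the 9×9 MNA system:
  V(n1)=-91.67-195.5j  V(n2)=-27.41-174.7j  V(n3)=-79.02-195.5j  V(n4)=62.21-81.69j  V(n5)=39.10+0.000j  V(n6)=-73.76-162.0j  V(n7)=-26.58-169.4j  V(n8)=38.31-0.2331j
  i(V1)=0.3323-0.05214j

0.4522-0.07094j A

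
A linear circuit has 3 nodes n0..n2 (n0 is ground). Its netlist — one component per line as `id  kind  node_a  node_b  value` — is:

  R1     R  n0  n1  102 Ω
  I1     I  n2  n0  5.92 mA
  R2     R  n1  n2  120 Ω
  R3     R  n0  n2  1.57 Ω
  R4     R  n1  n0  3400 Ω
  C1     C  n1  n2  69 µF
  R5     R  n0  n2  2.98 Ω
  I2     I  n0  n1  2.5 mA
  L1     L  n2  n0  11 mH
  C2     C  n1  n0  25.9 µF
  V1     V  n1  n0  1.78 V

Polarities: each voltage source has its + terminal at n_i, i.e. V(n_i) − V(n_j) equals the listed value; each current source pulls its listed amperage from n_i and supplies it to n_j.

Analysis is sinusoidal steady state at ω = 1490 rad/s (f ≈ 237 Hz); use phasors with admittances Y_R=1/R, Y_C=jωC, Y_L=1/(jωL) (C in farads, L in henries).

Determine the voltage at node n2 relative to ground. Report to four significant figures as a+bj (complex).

0.01701+0.1859j V

Element admittances at ω=1490 rad/s:
  Y(R1) = 0.009804+0.000j S between n0,n1
  I1: injects 0.00592 A into n0 (from n2)
  Y(R2) = 0.008333+0.000j S between n1,n2
  Y(R3) = 0.6369+0.000j S between n0,n2
  Y(R4) = 0.0002941+0.000j S between n1,n0
  Y(C1) = 0.000+0.1028j S between n1,n2
  Y(R5) = 0.3356+0.000j S between n0,n2
  I2: injects 0.0025 A into n1 (from n0)
  Y(L1) = 0.000-0.06101j S between n2,n0
  Y(C2) = 0.000+0.03859j S between n1,n0
  V1: constraint V(n1)−V(n0) = 1.78
Assemble and solve the 3×3 MNA system:
  V(n1)=1.780+0.000j  V(n2)=0.01701+0.1859j
  i(V1)=-0.04927-0.2484j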